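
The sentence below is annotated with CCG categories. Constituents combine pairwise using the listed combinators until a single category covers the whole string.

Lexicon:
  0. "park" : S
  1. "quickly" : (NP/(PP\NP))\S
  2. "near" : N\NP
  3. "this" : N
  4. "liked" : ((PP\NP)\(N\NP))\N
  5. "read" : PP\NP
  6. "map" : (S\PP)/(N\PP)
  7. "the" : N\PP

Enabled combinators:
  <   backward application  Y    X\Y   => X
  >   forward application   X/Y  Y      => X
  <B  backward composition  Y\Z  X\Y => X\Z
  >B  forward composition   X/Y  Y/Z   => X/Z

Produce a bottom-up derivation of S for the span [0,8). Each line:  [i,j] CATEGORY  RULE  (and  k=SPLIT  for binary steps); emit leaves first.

[0,8] S   <
  [0,5] NP   >
    [0,2] NP/(PP\NP)   <
      [0,1] "park" : S
      [1,2] "quickly" : (NP/(PP\NP))\S
    [2,5] PP\NP   <
      [2,3] "near" : N\NP
      [3,5] (PP\NP)\(N\NP)   <
        [3,4] "this" : N
        [4,5] "liked" : ((PP\NP)\(N\NP))\N
  [5,8] S\NP   <B
    [5,6] "read" : PP\NP
    [6,8] S\PP   >
      [6,7] "map" : (S\PP)/(N\PP)
      [7,8] "the" : N\PP

[0,1] S  lex  "park"
[1,2] (NP/(PP\NP))\S  lex  "quickly"
[0,2] NP/(PP\NP)  <  k=1
[2,3] N\NP  lex  "near"
[3,4] N  lex  "this"
[4,5] ((PP\NP)\(N\NP))\N  lex  "liked"
[3,5] (PP\NP)\(N\NP)  <  k=4
[2,5] PP\NP  <  k=3
[0,5] NP  >  k=2
[5,6] PP\NP  lex  "read"
[6,7] (S\PP)/(N\PP)  lex  "map"
[7,8] N\PP  lex  "the"
[6,8] S\PP  >  k=7
[5,8] S\NP  <B  k=6
[0,8] S  <  k=5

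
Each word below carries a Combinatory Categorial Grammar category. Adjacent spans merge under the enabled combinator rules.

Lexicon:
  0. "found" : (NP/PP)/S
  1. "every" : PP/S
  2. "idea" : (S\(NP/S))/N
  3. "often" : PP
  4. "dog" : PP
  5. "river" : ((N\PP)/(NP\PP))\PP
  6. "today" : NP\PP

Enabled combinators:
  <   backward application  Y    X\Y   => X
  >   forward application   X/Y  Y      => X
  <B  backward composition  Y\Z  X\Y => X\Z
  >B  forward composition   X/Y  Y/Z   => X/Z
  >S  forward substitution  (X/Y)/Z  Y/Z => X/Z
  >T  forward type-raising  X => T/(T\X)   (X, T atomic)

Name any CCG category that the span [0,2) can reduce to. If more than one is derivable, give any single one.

[0,7] S   <
  [0,2] NP/S   >S
    [0,1] "found" : (NP/PP)/S
    [1,2] "every" : PP/S
  [2,7] S\(NP/S)   >
    [2,3] "idea" : (S\(NP/S))/N
    [3,7] N   <
      [3,4] "often" : PP
      [4,7] N\PP   >
        [4,6] (N\PP)/(NP\PP)   <
          [4,5] "dog" : PP
          [5,6] "river" : ((N\PP)/(NP\PP))\PP
        [6,7] "today" : NP\PP

NP/S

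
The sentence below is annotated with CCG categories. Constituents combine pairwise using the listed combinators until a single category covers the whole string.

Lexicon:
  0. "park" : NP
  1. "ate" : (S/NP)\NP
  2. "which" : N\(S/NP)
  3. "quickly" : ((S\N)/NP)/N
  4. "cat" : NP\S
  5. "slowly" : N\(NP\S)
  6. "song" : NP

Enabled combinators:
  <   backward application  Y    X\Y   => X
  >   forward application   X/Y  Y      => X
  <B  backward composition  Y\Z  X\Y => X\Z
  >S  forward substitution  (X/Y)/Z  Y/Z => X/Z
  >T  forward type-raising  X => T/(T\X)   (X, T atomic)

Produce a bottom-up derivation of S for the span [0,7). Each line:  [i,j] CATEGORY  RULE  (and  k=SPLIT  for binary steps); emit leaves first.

[0,7] S   <
  [0,3] N   >
    [0,1] N/(N\NP)   >T
      [0,1] "park" : NP
    [1,3] N\NP   <B
      [1,2] "ate" : (S/NP)\NP
      [2,3] "which" : N\(S/NP)
  [3,7] S\N   >
    [3,6] (S\N)/NP   >
      [3,4] "quickly" : ((S\N)/NP)/N
      [4,6] N   <
        [4,5] "cat" : NP\S
        [5,6] "slowly" : N\(NP\S)
    [6,7] "song" : NP

[0,1] NP  lex  "park"
[0,1] N/(N\NP)  >T
[1,2] (S/NP)\NP  lex  "ate"
[2,3] N\(S/NP)  lex  "which"
[1,3] N\NP  <B  k=2
[0,3] N  >  k=1
[3,4] ((S\N)/NP)/N  lex  "quickly"
[4,5] NP\S  lex  "cat"
[5,6] N\(NP\S)  lex  "slowly"
[4,6] N  <  k=5
[3,6] (S\N)/NP  >  k=4
[6,7] NP  lex  "song"
[3,7] S\N  >  k=6
[0,7] S  <  k=3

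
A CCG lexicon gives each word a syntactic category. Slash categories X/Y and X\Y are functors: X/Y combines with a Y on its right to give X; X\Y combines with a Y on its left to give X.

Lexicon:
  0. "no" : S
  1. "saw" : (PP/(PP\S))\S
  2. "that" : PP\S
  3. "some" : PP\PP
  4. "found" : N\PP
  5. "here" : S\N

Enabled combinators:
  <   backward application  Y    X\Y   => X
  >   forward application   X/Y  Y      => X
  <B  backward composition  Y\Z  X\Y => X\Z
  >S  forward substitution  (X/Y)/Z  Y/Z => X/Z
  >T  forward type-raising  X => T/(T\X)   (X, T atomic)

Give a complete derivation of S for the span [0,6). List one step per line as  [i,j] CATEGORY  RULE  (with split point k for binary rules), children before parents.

[0,1] S  lex  "no"
[1,2] (PP/(PP\S))\S  lex  "saw"
[0,2] PP/(PP\S)  <  k=1
[2,3] PP\S  lex  "that"
[3,4] PP\PP  lex  "some"
[2,4] PP\S  <B  k=3
[0,4] PP  >  k=2
[4,5] N\PP  lex  "found"
[5,6] S\N  lex  "here"
[4,6] S\PP  <B  k=5
[0,6] S  <  k=4

[0,6] S   <
  [0,4] PP   >
    [0,2] PP/(PP\S)   <
      [0,1] "no" : S
      [1,2] "saw" : (PP/(PP\S))\S
    [2,4] PP\S   <B
      [2,3] "that" : PP\S
      [3,4] "some" : PP\PP
  [4,6] S\PP   <B
    [4,5] "found" : N\PP
    [5,6] "here" : S\N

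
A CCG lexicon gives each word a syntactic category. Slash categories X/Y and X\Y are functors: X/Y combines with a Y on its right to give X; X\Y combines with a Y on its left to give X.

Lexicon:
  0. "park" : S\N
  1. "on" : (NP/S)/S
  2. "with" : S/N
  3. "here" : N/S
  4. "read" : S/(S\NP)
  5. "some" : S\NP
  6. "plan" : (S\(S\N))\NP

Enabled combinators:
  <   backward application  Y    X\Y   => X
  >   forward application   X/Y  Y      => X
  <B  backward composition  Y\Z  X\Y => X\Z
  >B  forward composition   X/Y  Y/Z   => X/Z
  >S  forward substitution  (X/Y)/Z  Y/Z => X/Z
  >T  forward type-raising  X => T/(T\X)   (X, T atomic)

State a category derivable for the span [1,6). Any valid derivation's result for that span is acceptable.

[0,7] S   <
  [0,1] "park" : S\N
  [1,7] S\(S\N)   <
    [1,6] NP   >
      [1,4] NP/S   >S
        [1,2] "on" : (NP/S)/S
        [2,4] S/S   >B
          [2,3] "with" : S/N
          [3,4] "here" : N/S
      [4,6] S   >
        [4,5] "read" : S/(S\NP)
        [5,6] "some" : S\NP
    [6,7] "plan" : (S\(S\N))\NP

NP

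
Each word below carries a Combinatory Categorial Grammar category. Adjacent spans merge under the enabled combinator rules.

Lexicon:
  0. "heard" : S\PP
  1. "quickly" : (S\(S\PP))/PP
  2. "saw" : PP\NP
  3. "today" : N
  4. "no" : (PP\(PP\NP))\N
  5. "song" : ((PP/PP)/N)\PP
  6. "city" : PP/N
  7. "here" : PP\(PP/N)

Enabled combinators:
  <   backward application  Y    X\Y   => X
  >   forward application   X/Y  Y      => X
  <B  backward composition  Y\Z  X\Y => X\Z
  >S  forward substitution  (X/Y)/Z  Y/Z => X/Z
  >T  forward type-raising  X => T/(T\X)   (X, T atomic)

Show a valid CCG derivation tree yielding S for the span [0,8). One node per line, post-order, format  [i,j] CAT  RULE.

[0,8] S   <
  [0,1] "heard" : S\PP
  [1,8] S\(S\PP)   >
    [1,2] "quickly" : (S\(S\PP))/PP
    [2,8] PP   <
      [2,7] PP/N   >S
        [2,6] (PP/PP)/N   <
          [2,5] PP   <
            [2,3] "saw" : PP\NP
            [3,5] PP\(PP\NP)   <
              [3,4] "today" : N
              [4,5] "no" : (PP\(PP\NP))\N
          [5,6] "song" : ((PP/PP)/N)\PP
        [6,7] "city" : PP/N
      [7,8] "here" : PP\(PP/N)

[0,1] S\PP  lex  "heard"
[1,2] (S\(S\PP))/PP  lex  "quickly"
[2,3] PP\NP  lex  "saw"
[3,4] N  lex  "today"
[4,5] (PP\(PP\NP))\N  lex  "no"
[3,5] PP\(PP\NP)  <  k=4
[2,5] PP  <  k=3
[5,6] ((PP/PP)/N)\PP  lex  "song"
[2,6] (PP/PP)/N  <  k=5
[6,7] PP/N  lex  "city"
[2,7] PP/N  >S  k=6
[7,8] PP\(PP/N)  lex  "here"
[2,8] PP  <  k=7
[1,8] S\(S\PP)  >  k=2
[0,8] S  <  k=1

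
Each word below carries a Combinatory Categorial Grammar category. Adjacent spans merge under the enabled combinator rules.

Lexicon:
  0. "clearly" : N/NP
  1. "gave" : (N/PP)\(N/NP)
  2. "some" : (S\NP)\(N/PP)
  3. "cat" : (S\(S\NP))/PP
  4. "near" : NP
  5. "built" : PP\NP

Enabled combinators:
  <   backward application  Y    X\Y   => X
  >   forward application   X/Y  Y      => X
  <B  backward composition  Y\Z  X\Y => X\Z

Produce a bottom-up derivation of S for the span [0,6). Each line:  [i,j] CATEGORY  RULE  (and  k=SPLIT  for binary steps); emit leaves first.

[0,1] N/NP  lex  "clearly"
[1,2] (N/PP)\(N/NP)  lex  "gave"
[0,2] N/PP  <  k=1
[2,3] (S\NP)\(N/PP)  lex  "some"
[0,3] S\NP  <  k=2
[3,4] (S\(S\NP))/PP  lex  "cat"
[4,5] NP  lex  "near"
[5,6] PP\NP  lex  "built"
[4,6] PP  <  k=5
[3,6] S\(S\NP)  >  k=4
[0,6] S  <  k=3

[0,6] S   <
  [0,3] S\NP   <
    [0,2] N/PP   <
      [0,1] "clearly" : N/NP
      [1,2] "gave" : (N/PP)\(N/NP)
    [2,3] "some" : (S\NP)\(N/PP)
  [3,6] S\(S\NP)   >
    [3,4] "cat" : (S\(S\NP))/PP
    [4,6] PP   <
      [4,5] "near" : NP
      [5,6] "built" : PP\NP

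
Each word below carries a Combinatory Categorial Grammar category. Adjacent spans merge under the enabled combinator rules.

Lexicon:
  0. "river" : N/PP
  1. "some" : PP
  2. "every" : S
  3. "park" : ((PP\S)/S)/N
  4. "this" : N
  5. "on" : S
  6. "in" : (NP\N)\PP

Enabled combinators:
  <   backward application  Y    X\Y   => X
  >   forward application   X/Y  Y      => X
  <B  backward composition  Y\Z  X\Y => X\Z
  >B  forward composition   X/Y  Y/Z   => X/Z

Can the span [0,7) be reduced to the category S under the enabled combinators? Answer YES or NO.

NO

N/PP PP S ((PP\S)/S)/N N S (NP\N)\PP
CKY chart[0,7] = {NP}; S ∉ chart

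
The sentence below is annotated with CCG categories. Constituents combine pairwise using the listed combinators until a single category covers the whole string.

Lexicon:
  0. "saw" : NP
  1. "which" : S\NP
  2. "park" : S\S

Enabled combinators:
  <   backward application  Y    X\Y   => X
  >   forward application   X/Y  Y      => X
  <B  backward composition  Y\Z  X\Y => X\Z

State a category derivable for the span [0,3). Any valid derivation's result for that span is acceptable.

S

[0,3] S   <
  [0,1] "saw" : NP
  [1,3] S\NP   <B
    [1,2] "which" : S\NP
    [2,3] "park" : S\S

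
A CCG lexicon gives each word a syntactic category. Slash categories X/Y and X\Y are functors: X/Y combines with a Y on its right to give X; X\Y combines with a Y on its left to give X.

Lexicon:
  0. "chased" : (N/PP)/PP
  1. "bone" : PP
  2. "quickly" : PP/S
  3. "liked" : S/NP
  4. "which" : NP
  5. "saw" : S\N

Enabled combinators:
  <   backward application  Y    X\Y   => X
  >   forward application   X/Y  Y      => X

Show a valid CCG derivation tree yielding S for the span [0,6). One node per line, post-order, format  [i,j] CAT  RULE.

[0,1] (N/PP)/PP  lex  "chased"
[1,2] PP  lex  "bone"
[0,2] N/PP  >  k=1
[2,3] PP/S  lex  "quickly"
[3,4] S/NP  lex  "liked"
[4,5] NP  lex  "which"
[3,5] S  >  k=4
[2,5] PP  >  k=3
[0,5] N  >  k=2
[5,6] S\N  lex  "saw"
[0,6] S  <  k=5

[0,6] S   <
  [0,5] N   >
    [0,2] N/PP   >
      [0,1] "chased" : (N/PP)/PP
      [1,2] "bone" : PP
    [2,5] PP   >
      [2,3] "quickly" : PP/S
      [3,5] S   >
        [3,4] "liked" : S/NP
        [4,5] "which" : NP
  [5,6] "saw" : S\N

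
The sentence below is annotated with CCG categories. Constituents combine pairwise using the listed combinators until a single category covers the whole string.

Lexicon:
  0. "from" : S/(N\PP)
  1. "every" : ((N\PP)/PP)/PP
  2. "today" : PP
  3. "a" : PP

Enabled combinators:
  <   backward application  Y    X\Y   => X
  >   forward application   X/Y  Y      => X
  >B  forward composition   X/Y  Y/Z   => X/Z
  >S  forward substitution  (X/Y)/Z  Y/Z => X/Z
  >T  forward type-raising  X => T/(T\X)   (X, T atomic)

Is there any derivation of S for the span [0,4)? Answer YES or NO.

YES

[0,4] S   >
  [0,1] "from" : S/(N\PP)
  [1,4] N\PP   >
    [1,3] (N\PP)/PP   >
      [1,2] "every" : ((N\PP)/PP)/PP
      [2,3] "today" : PP
    [3,4] "a" : PP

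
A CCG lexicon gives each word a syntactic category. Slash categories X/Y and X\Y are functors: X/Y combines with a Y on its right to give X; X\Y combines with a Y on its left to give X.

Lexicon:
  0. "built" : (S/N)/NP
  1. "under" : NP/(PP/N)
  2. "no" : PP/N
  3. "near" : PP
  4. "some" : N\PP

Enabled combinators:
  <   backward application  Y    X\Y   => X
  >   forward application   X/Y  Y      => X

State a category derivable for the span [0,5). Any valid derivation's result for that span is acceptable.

[0,5] S   >
  [0,3] S/N   >
    [0,1] "built" : (S/N)/NP
    [1,3] NP   >
      [1,2] "under" : NP/(PP/N)
      [2,3] "no" : PP/N
  [3,5] N   <
    [3,4] "near" : PP
    [4,5] "some" : N\PP

S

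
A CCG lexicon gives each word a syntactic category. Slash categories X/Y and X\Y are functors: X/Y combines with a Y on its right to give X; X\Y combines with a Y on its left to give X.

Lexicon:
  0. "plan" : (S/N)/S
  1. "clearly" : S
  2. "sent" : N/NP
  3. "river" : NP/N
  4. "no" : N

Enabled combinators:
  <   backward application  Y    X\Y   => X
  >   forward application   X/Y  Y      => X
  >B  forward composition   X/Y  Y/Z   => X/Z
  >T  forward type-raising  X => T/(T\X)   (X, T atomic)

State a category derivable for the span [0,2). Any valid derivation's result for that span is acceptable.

[0,5] S   >
  [0,2] S/N   >
    [0,1] "plan" : (S/N)/S
    [1,2] "clearly" : S
  [2,5] N   >
    [2,3] "sent" : N/NP
    [3,5] NP   >
      [3,4] "river" : NP/N
      [4,5] "no" : N

S/N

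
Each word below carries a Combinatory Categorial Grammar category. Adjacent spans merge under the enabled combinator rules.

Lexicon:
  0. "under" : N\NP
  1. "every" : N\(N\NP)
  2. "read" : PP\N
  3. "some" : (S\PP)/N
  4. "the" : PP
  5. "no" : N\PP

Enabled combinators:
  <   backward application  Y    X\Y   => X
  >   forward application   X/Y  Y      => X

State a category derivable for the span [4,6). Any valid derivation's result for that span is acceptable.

[0,6] S   <
  [0,3] PP   <
    [0,2] N   <
      [0,1] "under" : N\NP
      [1,2] "every" : N\(N\NP)
    [2,3] "read" : PP\N
  [3,6] S\PP   >
    [3,4] "some" : (S\PP)/N
    [4,6] N   <
      [4,5] "the" : PP
      [5,6] "no" : N\PP

N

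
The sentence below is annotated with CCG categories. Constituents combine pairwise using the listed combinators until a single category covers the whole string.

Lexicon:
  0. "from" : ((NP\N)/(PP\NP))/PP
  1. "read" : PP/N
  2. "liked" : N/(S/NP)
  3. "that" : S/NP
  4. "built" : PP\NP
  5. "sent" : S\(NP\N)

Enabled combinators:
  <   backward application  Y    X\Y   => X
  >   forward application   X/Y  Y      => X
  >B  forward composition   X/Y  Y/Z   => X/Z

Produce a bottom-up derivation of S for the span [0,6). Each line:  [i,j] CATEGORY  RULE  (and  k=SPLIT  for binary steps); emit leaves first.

[0,6] S   <
  [0,5] NP\N   >
    [0,4] (NP\N)/(PP\NP)   >
      [0,1] "from" : ((NP\N)/(PP\NP))/PP
      [1,4] PP   >
        [1,2] "read" : PP/N
        [2,4] N   >
          [2,3] "liked" : N/(S/NP)
          [3,4] "that" : S/NP
    [4,5] "built" : PP\NP
  [5,6] "sent" : S\(NP\N)

[0,1] ((NP\N)/(PP\NP))/PP  lex  "from"
[1,2] PP/N  lex  "read"
[2,3] N/(S/NP)  lex  "liked"
[3,4] S/NP  lex  "that"
[2,4] N  >  k=3
[1,4] PP  >  k=2
[0,4] (NP\N)/(PP\NP)  >  k=1
[4,5] PP\NP  lex  "built"
[0,5] NP\N  >  k=4
[5,6] S\(NP\N)  lex  "sent"
[0,6] S  <  k=5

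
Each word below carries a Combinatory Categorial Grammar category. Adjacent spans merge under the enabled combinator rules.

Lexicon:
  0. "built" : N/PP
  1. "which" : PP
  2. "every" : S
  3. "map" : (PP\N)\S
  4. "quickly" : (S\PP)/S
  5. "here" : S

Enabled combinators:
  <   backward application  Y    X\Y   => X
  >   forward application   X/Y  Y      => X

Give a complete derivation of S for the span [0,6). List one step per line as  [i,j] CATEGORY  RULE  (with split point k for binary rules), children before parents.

[0,1] N/PP  lex  "built"
[1,2] PP  lex  "which"
[0,2] N  >  k=1
[2,3] S  lex  "every"
[3,4] (PP\N)\S  lex  "map"
[2,4] PP\N  <  k=3
[0,4] PP  <  k=2
[4,5] (S\PP)/S  lex  "quickly"
[5,6] S  lex  "here"
[4,6] S\PP  >  k=5
[0,6] S  <  k=4

[0,6] S   <
  [0,4] PP   <
    [0,2] N   >
      [0,1] "built" : N/PP
      [1,2] "which" : PP
    [2,4] PP\N   <
      [2,3] "every" : S
      [3,4] "map" : (PP\N)\S
  [4,6] S\PP   >
    [4,5] "quickly" : (S\PP)/S
    [5,6] "here" : S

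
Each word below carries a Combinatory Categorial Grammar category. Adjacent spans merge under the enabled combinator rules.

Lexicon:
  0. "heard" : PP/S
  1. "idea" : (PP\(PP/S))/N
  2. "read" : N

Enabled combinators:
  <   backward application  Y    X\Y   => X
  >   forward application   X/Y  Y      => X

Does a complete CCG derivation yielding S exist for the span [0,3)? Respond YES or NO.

PP/S (PP\(PP/S))/N N
CKY chart[0,3] = {PP}; S ∉ chart

NO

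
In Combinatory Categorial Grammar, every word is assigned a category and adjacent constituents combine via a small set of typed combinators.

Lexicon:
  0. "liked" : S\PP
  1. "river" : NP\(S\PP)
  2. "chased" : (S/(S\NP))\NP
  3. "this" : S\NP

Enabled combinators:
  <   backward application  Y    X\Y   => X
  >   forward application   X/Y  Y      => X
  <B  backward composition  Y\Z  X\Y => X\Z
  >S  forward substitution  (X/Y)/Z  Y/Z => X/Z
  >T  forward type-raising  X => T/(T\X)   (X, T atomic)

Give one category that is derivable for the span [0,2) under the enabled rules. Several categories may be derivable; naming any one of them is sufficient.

[0,4] S   >
  [0,3] S/(S\NP)   <
    [0,2] NP   <
      [0,1] "liked" : S\PP
      [1,2] "river" : NP\(S\PP)
    [2,3] "chased" : (S/(S\NP))\NP
  [3,4] "this" : S\NP

NP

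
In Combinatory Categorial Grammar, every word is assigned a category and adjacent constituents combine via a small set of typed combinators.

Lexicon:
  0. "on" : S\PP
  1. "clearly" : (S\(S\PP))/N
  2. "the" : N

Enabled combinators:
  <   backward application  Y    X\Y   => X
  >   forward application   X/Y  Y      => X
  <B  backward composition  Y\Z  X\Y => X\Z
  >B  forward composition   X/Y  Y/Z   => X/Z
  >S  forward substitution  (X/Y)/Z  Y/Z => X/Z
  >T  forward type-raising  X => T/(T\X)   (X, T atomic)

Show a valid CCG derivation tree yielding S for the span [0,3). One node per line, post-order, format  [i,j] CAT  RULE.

[0,1] S\PP  lex  "on"
[1,2] (S\(S\PP))/N  lex  "clearly"
[2,3] N  lex  "the"
[1,3] S\(S\PP)  >  k=2
[0,3] S  <  k=1

[0,3] S   <
  [0,1] "on" : S\PP
  [1,3] S\(S\PP)   >
    [1,2] "clearly" : (S\(S\PP))/N
    [2,3] "the" : N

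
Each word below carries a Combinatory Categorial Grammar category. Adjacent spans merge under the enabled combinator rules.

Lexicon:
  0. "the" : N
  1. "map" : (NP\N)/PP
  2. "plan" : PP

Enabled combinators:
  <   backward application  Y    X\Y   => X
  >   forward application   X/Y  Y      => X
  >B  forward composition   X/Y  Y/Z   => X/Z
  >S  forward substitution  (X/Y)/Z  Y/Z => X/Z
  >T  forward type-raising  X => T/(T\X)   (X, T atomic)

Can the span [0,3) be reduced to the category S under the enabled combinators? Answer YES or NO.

N (NP\N)/PP PP
CKY chart[0,3] = {N/(N\NP), NP, NP/(NP\NP), NP/(PP\PP), PP/(PP\NP), S/(S\NP)}; S ∉ chart

NO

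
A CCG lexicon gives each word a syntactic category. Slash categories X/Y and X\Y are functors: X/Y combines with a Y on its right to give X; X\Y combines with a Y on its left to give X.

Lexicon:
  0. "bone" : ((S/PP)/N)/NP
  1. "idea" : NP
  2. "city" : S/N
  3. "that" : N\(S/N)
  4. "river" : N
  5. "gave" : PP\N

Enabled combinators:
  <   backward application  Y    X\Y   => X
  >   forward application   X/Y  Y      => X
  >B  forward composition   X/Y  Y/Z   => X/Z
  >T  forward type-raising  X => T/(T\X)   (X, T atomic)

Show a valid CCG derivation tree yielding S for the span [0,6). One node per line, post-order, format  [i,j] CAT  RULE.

[0,6] S   >
  [0,4] S/PP   >
    [0,2] (S/PP)/N   >
      [0,1] "bone" : ((S/PP)/N)/NP
      [1,2] "idea" : NP
    [2,4] N   <
      [2,3] "city" : S/N
      [3,4] "that" : N\(S/N)
  [4,6] PP   <
    [4,5] "river" : N
    [5,6] "gave" : PP\N

[0,1] ((S/PP)/N)/NP  lex  "bone"
[1,2] NP  lex  "idea"
[0,2] (S/PP)/N  >  k=1
[2,3] S/N  lex  "city"
[3,4] N\(S/N)  lex  "that"
[2,4] N  <  k=3
[0,4] S/PP  >  k=2
[4,5] N  lex  "river"
[5,6] PP\N  lex  "gave"
[4,6] PP  <  k=5
[0,6] S  >  k=4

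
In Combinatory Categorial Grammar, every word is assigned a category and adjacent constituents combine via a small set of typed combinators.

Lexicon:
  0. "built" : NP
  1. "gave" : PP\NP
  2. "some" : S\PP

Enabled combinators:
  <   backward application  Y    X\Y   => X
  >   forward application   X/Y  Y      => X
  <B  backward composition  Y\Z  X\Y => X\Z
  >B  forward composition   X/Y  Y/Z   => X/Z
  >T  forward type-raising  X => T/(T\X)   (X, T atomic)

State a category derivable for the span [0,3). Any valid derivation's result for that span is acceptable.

[0,3] S   <
  [0,1] "built" : NP
  [1,3] S\NP   <B
    [1,2] "gave" : PP\NP
    [2,3] "some" : S\PP

S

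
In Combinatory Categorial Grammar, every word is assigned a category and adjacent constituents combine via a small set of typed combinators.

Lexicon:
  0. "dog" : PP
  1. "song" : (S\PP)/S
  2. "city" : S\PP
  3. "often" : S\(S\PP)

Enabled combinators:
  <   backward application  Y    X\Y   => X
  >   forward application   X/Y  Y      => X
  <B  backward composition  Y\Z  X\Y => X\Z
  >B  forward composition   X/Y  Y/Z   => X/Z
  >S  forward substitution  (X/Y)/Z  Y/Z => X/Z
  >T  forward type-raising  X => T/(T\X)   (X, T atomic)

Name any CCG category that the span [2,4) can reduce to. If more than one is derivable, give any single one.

[0,4] S   >
  [0,1] S/(S\PP)   >T
    [0,1] "dog" : PP
  [1,4] S\PP   >
    [1,2] "song" : (S\PP)/S
    [2,4] S   <
      [2,3] "city" : S\PP
      [3,4] "often" : S\(S\PP)

S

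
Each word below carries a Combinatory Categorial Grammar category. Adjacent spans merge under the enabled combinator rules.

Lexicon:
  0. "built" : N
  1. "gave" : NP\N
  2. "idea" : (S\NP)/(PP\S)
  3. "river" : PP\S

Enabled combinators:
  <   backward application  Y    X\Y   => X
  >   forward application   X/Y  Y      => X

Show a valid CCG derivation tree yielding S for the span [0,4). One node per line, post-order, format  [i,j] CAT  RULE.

[0,4] S   <
  [0,2] NP   <
    [0,1] "built" : N
    [1,2] "gave" : NP\N
  [2,4] S\NP   >
    [2,3] "idea" : (S\NP)/(PP\S)
    [3,4] "river" : PP\S

[0,1] N  lex  "built"
[1,2] NP\N  lex  "gave"
[0,2] NP  <  k=1
[2,3] (S\NP)/(PP\S)  lex  "idea"
[3,4] PP\S  lex  "river"
[2,4] S\NP  >  k=3
[0,4] S  <  k=2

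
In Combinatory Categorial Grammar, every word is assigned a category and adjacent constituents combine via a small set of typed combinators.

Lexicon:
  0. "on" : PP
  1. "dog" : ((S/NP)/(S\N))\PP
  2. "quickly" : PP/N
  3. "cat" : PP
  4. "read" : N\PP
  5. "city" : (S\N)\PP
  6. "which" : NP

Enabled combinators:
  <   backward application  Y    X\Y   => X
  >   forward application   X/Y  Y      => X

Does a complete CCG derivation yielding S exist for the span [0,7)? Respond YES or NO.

YES

[0,7] S   >
  [0,6] S/NP   >
    [0,2] (S/NP)/(S\N)   <
      [0,1] "on" : PP
      [1,2] "dog" : ((S/NP)/(S\N))\PP
    [2,6] S\N   <
      [2,5] PP   >
        [2,3] "quickly" : PP/N
        [3,5] N   <
          [3,4] "cat" : PP
          [4,5] "read" : N\PP
      [5,6] "city" : (S\N)\PP
  [6,7] "which" : NP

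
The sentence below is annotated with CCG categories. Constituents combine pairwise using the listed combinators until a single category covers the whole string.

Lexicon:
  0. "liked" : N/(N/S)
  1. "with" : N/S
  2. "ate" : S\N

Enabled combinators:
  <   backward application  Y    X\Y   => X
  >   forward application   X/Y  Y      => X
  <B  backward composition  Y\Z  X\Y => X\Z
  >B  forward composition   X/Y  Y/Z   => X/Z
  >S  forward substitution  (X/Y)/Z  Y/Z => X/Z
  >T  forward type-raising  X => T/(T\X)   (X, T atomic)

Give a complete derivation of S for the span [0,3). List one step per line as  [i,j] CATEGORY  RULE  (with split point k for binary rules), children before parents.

[0,3] S   <
  [0,2] N   >
    [0,1] "liked" : N/(N/S)
    [1,2] "with" : N/S
  [2,3] "ate" : S\N

[0,1] N/(N/S)  lex  "liked"
[1,2] N/S  lex  "with"
[0,2] N  >  k=1
[2,3] S\N  lex  "ate"
[0,3] S  <  k=2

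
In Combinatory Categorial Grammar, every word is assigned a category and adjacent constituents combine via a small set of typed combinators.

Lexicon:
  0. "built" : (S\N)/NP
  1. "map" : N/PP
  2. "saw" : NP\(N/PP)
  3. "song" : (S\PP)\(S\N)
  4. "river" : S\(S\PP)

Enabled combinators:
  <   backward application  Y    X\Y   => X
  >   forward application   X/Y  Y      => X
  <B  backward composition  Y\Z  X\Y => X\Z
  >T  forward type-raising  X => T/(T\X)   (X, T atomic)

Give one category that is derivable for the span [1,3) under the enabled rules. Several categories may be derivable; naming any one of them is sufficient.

NP

[0,5] S   <
  [0,4] S\PP   <
    [0,3] S\N   >
      [0,1] "built" : (S\N)/NP
      [1,3] NP   <
        [1,2] "map" : N/PP
        [2,3] "saw" : NP\(N/PP)
    [3,4] "song" : (S\PP)\(S\N)
  [4,5] "river" : S\(S\PP)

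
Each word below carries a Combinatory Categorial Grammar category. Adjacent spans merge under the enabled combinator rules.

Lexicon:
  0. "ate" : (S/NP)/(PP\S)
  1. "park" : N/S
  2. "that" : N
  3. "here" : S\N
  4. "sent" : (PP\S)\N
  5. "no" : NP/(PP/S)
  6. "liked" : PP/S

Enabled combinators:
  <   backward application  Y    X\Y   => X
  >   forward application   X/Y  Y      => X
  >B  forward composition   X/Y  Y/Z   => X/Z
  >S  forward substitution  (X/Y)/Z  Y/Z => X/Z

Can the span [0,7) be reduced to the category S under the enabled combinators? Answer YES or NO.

YES

[0,7] S   >
  [0,5] S/NP   >
    [0,1] "ate" : (S/NP)/(PP\S)
    [1,5] PP\S   <
      [1,4] N   >
        [1,2] "park" : N/S
        [2,4] S   <
          [2,3] "that" : N
          [3,4] "here" : S\N
      [4,5] "sent" : (PP\S)\N
  [5,7] NP   >
    [5,6] "no" : NP/(PP/S)
    [6,7] "liked" : PP/S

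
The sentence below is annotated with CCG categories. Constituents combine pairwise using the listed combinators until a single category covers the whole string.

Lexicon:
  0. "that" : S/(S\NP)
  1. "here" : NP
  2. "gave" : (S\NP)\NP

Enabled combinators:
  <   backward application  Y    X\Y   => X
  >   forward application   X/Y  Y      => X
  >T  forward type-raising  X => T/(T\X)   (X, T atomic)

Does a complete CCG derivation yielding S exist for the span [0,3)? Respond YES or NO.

YES

[0,3] S   >
  [0,1] "that" : S/(S\NP)
  [1,3] S\NP   <
    [1,2] "here" : NP
    [2,3] "gave" : (S\NP)\NP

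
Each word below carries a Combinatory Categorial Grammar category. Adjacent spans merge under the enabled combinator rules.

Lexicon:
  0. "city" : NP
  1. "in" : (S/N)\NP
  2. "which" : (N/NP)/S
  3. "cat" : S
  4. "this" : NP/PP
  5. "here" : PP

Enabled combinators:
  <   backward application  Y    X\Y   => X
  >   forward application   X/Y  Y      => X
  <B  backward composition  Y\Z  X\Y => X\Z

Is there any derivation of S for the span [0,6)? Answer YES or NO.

YES

[0,6] S   >
  [0,2] S/N   <
    [0,1] "city" : NP
    [1,2] "in" : (S/N)\NP
  [2,6] N   >
    [2,4] N/NP   >
      [2,3] "which" : (N/NP)/S
      [3,4] "cat" : S
    [4,6] NP   >
      [4,5] "this" : NP/PP
      [5,6] "here" : PP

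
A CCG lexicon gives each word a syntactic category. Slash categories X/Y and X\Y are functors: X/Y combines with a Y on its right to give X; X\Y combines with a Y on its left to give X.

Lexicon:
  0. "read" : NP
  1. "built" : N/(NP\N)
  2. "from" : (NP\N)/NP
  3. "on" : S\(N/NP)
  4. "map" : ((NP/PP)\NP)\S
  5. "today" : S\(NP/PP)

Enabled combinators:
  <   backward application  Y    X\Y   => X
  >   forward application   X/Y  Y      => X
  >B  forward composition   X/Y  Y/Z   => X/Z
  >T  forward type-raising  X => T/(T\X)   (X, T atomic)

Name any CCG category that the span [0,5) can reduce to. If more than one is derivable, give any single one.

[0,6] S   <
  [0,5] NP/PP   <
    [0,1] "read" : NP
    [1,5] (NP/PP)\NP   <
      [1,4] S   <
        [1,3] N/NP   >B
          [1,2] "built" : N/(NP\N)
          [2,3] "from" : (NP\N)/NP
        [3,4] "on" : S\(N/NP)
      [4,5] "map" : ((NP/PP)\NP)\S
  [5,6] "today" : S\(NP/PP)

NP/PP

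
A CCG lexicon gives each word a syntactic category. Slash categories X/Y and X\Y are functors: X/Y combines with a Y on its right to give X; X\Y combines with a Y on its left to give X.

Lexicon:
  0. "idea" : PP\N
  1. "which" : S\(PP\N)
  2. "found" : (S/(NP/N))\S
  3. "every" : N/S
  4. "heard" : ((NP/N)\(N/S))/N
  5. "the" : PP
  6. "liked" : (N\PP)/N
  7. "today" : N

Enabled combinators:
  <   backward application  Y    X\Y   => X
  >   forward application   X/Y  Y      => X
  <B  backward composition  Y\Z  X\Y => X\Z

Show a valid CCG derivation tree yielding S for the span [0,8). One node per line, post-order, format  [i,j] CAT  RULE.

[0,8] S   >
  [0,3] S/(NP/N)   <
    [0,2] S   <
      [0,1] "idea" : PP\N
      [1,2] "which" : S\(PP\N)
    [2,3] "found" : (S/(NP/N))\S
  [3,8] NP/N   <
    [3,4] "every" : N/S
    [4,8] (NP/N)\(N/S)   >
      [4,5] "heard" : ((NP/N)\(N/S))/N
      [5,8] N   <
        [5,6] "the" : PP
        [6,8] N\PP   >
          [6,7] "liked" : (N\PP)/N
          [7,8] "today" : N

[0,1] PP\N  lex  "idea"
[1,2] S\(PP\N)  lex  "which"
[0,2] S  <  k=1
[2,3] (S/(NP/N))\S  lex  "found"
[0,3] S/(NP/N)  <  k=2
[3,4] N/S  lex  "every"
[4,5] ((NP/N)\(N/S))/N  lex  "heard"
[5,6] PP  lex  "the"
[6,7] (N\PP)/N  lex  "liked"
[7,8] N  lex  "today"
[6,8] N\PP  >  k=7
[5,8] N  <  k=6
[4,8] (NP/N)\(N/S)  >  k=5
[3,8] NP/N  <  k=4
[0,8] S  >  k=3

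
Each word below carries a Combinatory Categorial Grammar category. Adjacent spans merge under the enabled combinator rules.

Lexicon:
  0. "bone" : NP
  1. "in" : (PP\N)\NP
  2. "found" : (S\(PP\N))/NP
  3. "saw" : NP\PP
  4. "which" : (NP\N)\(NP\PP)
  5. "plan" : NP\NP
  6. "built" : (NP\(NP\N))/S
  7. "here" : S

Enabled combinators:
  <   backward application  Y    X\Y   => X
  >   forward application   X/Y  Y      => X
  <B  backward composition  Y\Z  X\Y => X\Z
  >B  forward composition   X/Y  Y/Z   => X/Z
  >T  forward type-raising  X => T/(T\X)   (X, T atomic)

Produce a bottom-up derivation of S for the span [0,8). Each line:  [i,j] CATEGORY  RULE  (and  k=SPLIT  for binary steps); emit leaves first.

[0,8] S   <
  [0,2] PP\N   <
    [0,1] "bone" : NP
    [1,2] "in" : (PP\N)\NP
  [2,8] S\(PP\N)   >
    [2,3] "found" : (S\(PP\N))/NP
    [3,8] NP   <
      [3,6] NP\N   <B
        [3,5] NP\N   <
          [3,4] "saw" : NP\PP
          [4,5] "which" : (NP\N)\(NP\PP)
        [5,6] "plan" : NP\NP
      [6,8] NP\(NP\N)   >
        [6,7] "built" : (NP\(NP\N))/S
        [7,8] "here" : S

[0,1] NP  lex  "bone"
[1,2] (PP\N)\NP  lex  "in"
[0,2] PP\N  <  k=1
[2,3] (S\(PP\N))/NP  lex  "found"
[3,4] NP\PP  lex  "saw"
[4,5] (NP\N)\(NP\PP)  lex  "which"
[3,5] NP\N  <  k=4
[5,6] NP\NP  lex  "plan"
[3,6] NP\N  <B  k=5
[6,7] (NP\(NP\N))/S  lex  "built"
[7,8] S  lex  "here"
[6,8] NP\(NP\N)  >  k=7
[3,8] NP  <  k=6
[2,8] S\(PP\N)  >  k=3
[0,8] S  <  k=2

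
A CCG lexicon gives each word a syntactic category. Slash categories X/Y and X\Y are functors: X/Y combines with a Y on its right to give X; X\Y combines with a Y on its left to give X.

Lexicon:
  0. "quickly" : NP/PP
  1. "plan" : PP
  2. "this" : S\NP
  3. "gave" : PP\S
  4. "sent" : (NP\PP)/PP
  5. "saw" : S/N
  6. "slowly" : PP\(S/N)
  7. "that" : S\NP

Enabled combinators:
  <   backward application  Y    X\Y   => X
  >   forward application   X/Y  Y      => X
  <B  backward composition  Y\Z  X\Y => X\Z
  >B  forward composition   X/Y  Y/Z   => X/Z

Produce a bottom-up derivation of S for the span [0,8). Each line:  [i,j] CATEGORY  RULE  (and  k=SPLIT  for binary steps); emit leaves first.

[0,1] NP/PP  lex  "quickly"
[1,2] PP  lex  "plan"
[0,2] NP  >  k=1
[2,3] S\NP  lex  "this"
[0,3] S  <  k=2
[3,4] PP\S  lex  "gave"
[0,4] PP  <  k=3
[4,5] (NP\PP)/PP  lex  "sent"
[5,6] S/N  lex  "saw"
[6,7] PP\(S/N)  lex  "slowly"
[5,7] PP  <  k=6
[4,7] NP\PP  >  k=5
[0,7] NP  <  k=4
[7,8] S\NP  lex  "that"
[0,8] S  <  k=7

[0,8] S   <
  [0,7] NP   <
    [0,4] PP   <
      [0,3] S   <
        [0,2] NP   >
          [0,1] "quickly" : NP/PP
          [1,2] "plan" : PP
        [2,3] "this" : S\NP
      [3,4] "gave" : PP\S
    [4,7] NP\PP   >
      [4,5] "sent" : (NP\PP)/PP
      [5,7] PP   <
        [5,6] "saw" : S/N
        [6,7] "slowly" : PP\(S/N)
  [7,8] "that" : S\NP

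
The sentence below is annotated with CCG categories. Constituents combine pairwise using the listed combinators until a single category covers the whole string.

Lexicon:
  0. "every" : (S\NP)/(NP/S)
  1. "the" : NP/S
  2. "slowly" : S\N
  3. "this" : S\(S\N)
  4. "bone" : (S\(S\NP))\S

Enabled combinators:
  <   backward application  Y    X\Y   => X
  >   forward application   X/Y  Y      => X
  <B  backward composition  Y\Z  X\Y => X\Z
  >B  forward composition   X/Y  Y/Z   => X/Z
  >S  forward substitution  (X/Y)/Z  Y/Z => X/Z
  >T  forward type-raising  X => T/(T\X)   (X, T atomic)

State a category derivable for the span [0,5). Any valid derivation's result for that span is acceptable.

[0,5] S   <
  [0,2] S\NP   >
    [0,1] "every" : (S\NP)/(NP/S)
    [1,2] "the" : NP/S
  [2,5] S\(S\NP)   <
    [2,4] S   <
      [2,3] "slowly" : S\N
      [3,4] "this" : S\(S\N)
    [4,5] "bone" : (S\(S\NP))\S

S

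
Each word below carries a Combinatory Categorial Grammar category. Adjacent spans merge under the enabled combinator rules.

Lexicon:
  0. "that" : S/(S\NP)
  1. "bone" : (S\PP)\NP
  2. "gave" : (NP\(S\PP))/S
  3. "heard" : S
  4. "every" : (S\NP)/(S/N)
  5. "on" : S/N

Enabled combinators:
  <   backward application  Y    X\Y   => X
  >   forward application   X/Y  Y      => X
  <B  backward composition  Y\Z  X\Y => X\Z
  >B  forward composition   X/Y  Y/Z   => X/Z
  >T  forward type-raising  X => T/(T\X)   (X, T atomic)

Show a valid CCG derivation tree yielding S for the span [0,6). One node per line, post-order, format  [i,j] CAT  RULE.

[0,1] S/(S\NP)  lex  "that"
[1,2] (S\PP)\NP  lex  "bone"
[2,3] (NP\(S\PP))/S  lex  "gave"
[3,4] S  lex  "heard"
[2,4] NP\(S\PP)  >  k=3
[1,4] NP\NP  <B  k=2
[4,5] (S\NP)/(S/N)  lex  "every"
[5,6] S/N  lex  "on"
[4,6] S\NP  >  k=5
[1,6] S\NP  <B  k=4
[0,6] S  >  k=1

[0,6] S   >
  [0,1] "that" : S/(S\NP)
  [1,6] S\NP   <B
    [1,4] NP\NP   <B
      [1,2] "bone" : (S\PP)\NP
      [2,4] NP\(S\PP)   >
        [2,3] "gave" : (NP\(S\PP))/S
        [3,4] "heard" : S
    [4,6] S\NP   >
      [4,5] "every" : (S\NP)/(S/N)
      [5,6] "on" : S/N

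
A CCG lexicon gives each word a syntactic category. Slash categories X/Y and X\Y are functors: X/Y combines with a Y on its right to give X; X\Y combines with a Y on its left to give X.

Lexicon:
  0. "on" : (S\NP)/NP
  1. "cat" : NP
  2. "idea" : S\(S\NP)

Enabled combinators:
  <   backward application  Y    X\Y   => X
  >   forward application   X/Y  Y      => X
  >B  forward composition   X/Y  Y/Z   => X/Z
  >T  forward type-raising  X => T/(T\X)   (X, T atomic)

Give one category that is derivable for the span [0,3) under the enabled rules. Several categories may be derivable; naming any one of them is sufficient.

[0,3] S   <
  [0,2] S\NP   >
    [0,1] "on" : (S\NP)/NP
    [1,2] "cat" : NP
  [2,3] "idea" : S\(S\NP)

S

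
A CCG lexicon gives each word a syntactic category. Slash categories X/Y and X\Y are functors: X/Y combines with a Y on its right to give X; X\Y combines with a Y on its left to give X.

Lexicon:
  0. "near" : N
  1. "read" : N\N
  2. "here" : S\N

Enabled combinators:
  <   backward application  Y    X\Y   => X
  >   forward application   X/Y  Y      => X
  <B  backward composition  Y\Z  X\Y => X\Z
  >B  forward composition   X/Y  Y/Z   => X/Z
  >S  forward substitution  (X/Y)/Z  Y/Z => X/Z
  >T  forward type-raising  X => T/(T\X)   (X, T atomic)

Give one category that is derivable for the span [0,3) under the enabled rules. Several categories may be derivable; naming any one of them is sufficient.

S

[0,3] S   >
  [0,1] S/(S\N)   >T
    [0,1] "near" : N
  [1,3] S\N   <B
    [1,2] "read" : N\N
    [2,3] "here" : S\N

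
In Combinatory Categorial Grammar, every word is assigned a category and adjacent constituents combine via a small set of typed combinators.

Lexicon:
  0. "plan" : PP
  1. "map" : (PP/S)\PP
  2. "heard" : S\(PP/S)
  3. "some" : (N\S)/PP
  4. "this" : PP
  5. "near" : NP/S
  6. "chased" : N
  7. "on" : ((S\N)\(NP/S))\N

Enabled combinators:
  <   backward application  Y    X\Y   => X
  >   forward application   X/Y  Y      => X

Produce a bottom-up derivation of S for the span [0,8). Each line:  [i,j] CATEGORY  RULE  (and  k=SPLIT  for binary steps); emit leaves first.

[0,1] PP  lex  "plan"
[1,2] (PP/S)\PP  lex  "map"
[0,2] PP/S  <  k=1
[2,3] S\(PP/S)  lex  "heard"
[0,3] S  <  k=2
[3,4] (N\S)/PP  lex  "some"
[4,5] PP  lex  "this"
[3,5] N\S  >  k=4
[0,5] N  <  k=3
[5,6] NP/S  lex  "near"
[6,7] N  lex  "chased"
[7,8] ((S\N)\(NP/S))\N  lex  "on"
[6,8] (S\N)\(NP/S)  <  k=7
[5,8] S\N  <  k=6
[0,8] S  <  k=5

[0,8] S   <
  [0,5] N   <
    [0,3] S   <
      [0,2] PP/S   <
        [0,1] "plan" : PP
        [1,2] "map" : (PP/S)\PP
      [2,3] "heard" : S\(PP/S)
    [3,5] N\S   >
      [3,4] "some" : (N\S)/PP
      [4,5] "this" : PP
  [5,8] S\N   <
    [5,6] "near" : NP/S
    [6,8] (S\N)\(NP/S)   <
      [6,7] "chased" : N
      [7,8] "on" : ((S\N)\(NP/S))\N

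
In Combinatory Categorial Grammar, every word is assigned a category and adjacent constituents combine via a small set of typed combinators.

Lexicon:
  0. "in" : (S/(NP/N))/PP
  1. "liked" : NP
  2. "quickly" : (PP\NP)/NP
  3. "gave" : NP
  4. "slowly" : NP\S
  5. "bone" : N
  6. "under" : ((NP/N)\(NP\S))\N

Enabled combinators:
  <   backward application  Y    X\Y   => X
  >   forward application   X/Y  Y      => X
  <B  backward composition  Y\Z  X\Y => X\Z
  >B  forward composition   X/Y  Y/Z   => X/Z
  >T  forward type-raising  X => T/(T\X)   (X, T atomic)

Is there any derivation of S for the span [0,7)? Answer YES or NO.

YES

[0,7] S   >
  [0,4] S/(NP/N)   >
    [0,1] "in" : (S/(NP/N))/PP
    [1,4] PP   <
      [1,2] "liked" : NP
      [2,4] PP\NP   >
        [2,3] "quickly" : (PP\NP)/NP
        [3,4] "gave" : NP
  [4,7] NP/N   <
    [4,5] "slowly" : NP\S
    [5,7] (NP/N)\(NP\S)   <
      [5,6] "bone" : N
      [6,7] "under" : ((NP/N)\(NP\S))\N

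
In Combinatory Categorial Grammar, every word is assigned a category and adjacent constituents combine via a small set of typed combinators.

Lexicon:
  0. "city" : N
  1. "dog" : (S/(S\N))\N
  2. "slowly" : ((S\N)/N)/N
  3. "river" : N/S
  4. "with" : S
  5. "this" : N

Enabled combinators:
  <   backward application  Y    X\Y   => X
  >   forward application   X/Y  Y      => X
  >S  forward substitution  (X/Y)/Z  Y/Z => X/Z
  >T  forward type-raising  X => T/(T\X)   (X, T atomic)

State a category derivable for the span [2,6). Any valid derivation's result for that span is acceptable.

S\N

[0,6] S   >
  [0,2] S/(S\N)   <
    [0,1] "city" : N
    [1,2] "dog" : (S/(S\N))\N
  [2,6] S\N   >
    [2,5] (S\N)/N   >
      [2,3] "slowly" : ((S\N)/N)/N
      [3,5] N   >
        [3,4] "river" : N/S
        [4,5] "with" : S
    [5,6] "this" : N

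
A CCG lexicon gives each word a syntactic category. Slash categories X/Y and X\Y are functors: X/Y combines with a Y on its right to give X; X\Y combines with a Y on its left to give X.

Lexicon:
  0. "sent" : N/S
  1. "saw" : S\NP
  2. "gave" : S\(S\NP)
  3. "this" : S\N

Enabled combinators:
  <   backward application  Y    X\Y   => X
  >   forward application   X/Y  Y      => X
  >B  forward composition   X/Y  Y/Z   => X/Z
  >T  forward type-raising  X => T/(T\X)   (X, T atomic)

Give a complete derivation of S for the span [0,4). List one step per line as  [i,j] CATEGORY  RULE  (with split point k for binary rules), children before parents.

[0,4] S   <
  [0,3] N   >
    [0,1] "sent" : N/S
    [1,3] S   <
      [1,2] "saw" : S\NP
      [2,3] "gave" : S\(S\NP)
  [3,4] "this" : S\N

[0,1] N/S  lex  "sent"
[1,2] S\NP  lex  "saw"
[2,3] S\(S\NP)  lex  "gave"
[1,3] S  <  k=2
[0,3] N  >  k=1
[3,4] S\N  lex  "this"
[0,4] S  <  k=3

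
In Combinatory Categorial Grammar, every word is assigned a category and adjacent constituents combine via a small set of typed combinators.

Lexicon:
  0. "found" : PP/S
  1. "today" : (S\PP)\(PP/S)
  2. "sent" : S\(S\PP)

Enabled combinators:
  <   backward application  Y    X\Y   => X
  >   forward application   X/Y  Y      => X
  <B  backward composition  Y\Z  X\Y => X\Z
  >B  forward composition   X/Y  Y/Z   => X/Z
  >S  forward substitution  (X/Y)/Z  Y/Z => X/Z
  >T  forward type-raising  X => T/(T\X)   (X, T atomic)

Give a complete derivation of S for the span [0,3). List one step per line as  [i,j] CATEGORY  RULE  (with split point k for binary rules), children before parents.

[0,3] S   <
  [0,2] S\PP   <
    [0,1] "found" : PP/S
    [1,2] "today" : (S\PP)\(PP/S)
  [2,3] "sent" : S\(S\PP)

[0,1] PP/S  lex  "found"
[1,2] (S\PP)\(PP/S)  lex  "today"
[0,2] S\PP  <  k=1
[2,3] S\(S\PP)  lex  "sent"
[0,3] S  <  k=2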